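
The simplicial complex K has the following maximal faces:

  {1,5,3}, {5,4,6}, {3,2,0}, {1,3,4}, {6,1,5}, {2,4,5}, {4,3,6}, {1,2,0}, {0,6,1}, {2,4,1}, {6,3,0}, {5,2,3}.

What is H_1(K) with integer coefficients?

H_1 = Z/2Z.

Take the total order 0 < 1 < 2 < 3 < 4 < 5 < 6 on the vertex set. Then K (dimension 2) consists of the simplices:

  0-simplices (7): [0], [1], [2], [3], [4], [5], [6]
  1-simplices (18): [0,1], [0,2], [0,3], [0,6], [1,2], [1,3], [1,4], [1,5], [1,6], [2,3], [2,4], [2,5], [3,4], [3,5], [3,6], [4,5], [4,6], [5,6]
  2-simplices (12): [0,1,2], [0,1,6], [0,2,3], [0,3,6], [1,2,4], [1,3,4], [1,3,5], [1,5,6], [2,3,5], [2,4,5], [3,4,6], [4,5,6]

Hence C_0 ≅ Z^7, C_1 ≅ Z^18, C_2 ≅ Z^12.

∂_1: C_1 → C_0 is given by ∂[p,q] = [q] − [p].
The 7×18 boundary matrix has rank 6 and Smith normal form diag(1,1,1,1,1,1).

The boundary map ∂_2: C_2 → C_1 sends each 2-simplex [p,q,r] to [q,r] − [p,r] + [p,q]. For instance
  ∂[3,4,6] = [4,6] − [3,6] + [3,4],
  ∂[0,1,2] = [1,2] − [0,2] + [0,1].
The resulting 18×12 matrix has rank 12, and its Smith normal form has invariant factors (1,1,1,1,1,1,1,1,1,1,1,2).

Computing H_k = (kernel of ∂_k) / (image of ∂_{k+1}):

  H_1: rank ker ∂_1 − rank ∂_2 = (18 − 6) − 12 = 0, and ∂_2 has invariant factor 2 > 1, so H_1 ≅ Z/2Z.

(K is a triangulation of the real projective plane RP^2.)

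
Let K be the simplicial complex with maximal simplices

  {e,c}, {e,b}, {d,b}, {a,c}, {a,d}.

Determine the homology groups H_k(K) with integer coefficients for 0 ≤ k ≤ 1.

Fix the vertex order a < b < c < d < e and write every simplex with vertices in increasing order. Then dim K = 1 and the simplices of K are:

  0-simplices (5): a, b, c, d, e
  1-simplices (5): ac, ad, bd, be, ce

Hence C_0 ≅ Z^5, C_1 ≅ Z^5.

∂_1: C_1 → C_0 is given by ∂[p,q] = [q] − [p].
The 5×5 boundary matrix has rank 4 and Smith normal form diag(1,1,1,1).

From H_k ≅ ker(∂_k) / im(∂_{k+1}) we obtain:

  H_0: rank C_0 − rank ∂_1 = 5 − 4 = 1, and the invariant factors of ∂_1 are all 1, so H_0 = Z.
  H_1: rank ker ∂_1 − rank ∂_2 = (5 − 4) − 0 = 1, and there is no ∂_2, so H_1 = Z.

As a check, the Euler characteristic is 5 − 5 = 0, which agrees with 1 − 1 = 0.

H_0 = Z,  H_1 = Z.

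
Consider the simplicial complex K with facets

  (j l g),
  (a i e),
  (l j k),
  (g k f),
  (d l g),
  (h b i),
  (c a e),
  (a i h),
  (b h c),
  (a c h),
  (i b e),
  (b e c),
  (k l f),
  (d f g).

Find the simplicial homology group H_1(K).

H_1 = Z.

Order the vertices as a < b < c < d < e < f < g < h < i < j < k < l. Listing each simplex with vertices in this order, K has dimension 2 with simplices:

  0-simplices (12): a, b, c, d, e, f, g, h, i, j, k, l
  1-simplices (24): ac, ae, ah, ai, bc, be, bh, bi, ce, ch, df, dg, dl, ei, fg, fk, fl, gj, gk, gl, hi, jk, jl, kl
  2-simplices (14): ace, ach, aei, ahi, bce, bch, bei, bhi, dfg, dgl, fgk, fkl, gjl, jkl

giving chain groups C_0 ≅ Z^12, C_1 ≅ Z^24, C_2 ≅ Z^14.

∂_1: C_1 → C_0 maps an edge to its endpoints' difference, ∂[p,q] = q − p. For instance
  ∂bc = c − b.
The 12×24 boundary matrix has rank 10 and Smith normal form diag(1,1,1,1,1,1,1,1,1,1).

The boundary map ∂_2: C_2 → C_1 sends each 2-simplex [p,q,r] to [q,r] − [p,r] + [p,q]. For instance
  ∂bei = ei − bi + be,
  ∂ahi = hi − ai + ah.
This gives a 24×14 integer matrix of rank 13; reducing to Smith normal form yields diagonal entries (1,1,1,1,1,1,1,1,1,1,1,1,1).

From H_k ≅ ker(∂_k) / im(∂_{k+1}) we obtain:

  H_1: rank ker ∂_1 − rank ∂_2 = (24 − 10) − 13 = 1, and the invariant factors of ∂_2 are all 1, so H_1 ≅ Z.

(K is a triangulation of the disjoint union of the cylinder S^1 x I and the 2-sphere S^2.)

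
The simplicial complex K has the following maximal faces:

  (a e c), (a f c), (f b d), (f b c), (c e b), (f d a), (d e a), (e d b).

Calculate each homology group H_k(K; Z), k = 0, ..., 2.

H_0 ≅ Z,  H_1 = 0,  H_2 ≅ Z.

Fix the vertex order a < b < c < d < e < f and write every simplex with vertices in increasing order. Then dim K = 2 and the simplices of K are:

  0-simplices (6): a, b, c, d, e, f
  1-simplices (12): ac, ad, ae, af, bc, bd, be, bf, ce, cf, de, df
  2-simplices (8): ace, acf, ade, adf, bce, bcf, bde, bdf

giving chain groups C_0 ≅ Z^6, C_1 ≅ Z^12, C_2 ≅ Z^8.

The boundary map ∂_1: C_1 → C_0 is given by ∂[p,q] = [q] − [p]. For instance
  ∂df = f − d.
As a 6×12 matrix over Z this has rank 5, with invariant factors (1,1,1,1,1).

The boundary map ∂_2: C_2 → C_1 acts by ∂[p,q,r] = [q,r] − [p,r] + [p,q]. For instance
  ∂bcf = cf − bf + bc,
  ∂ace = ce − ae + ac.
The resulting 12×8 matrix has rank 7, and its Smith normal form has invariant factors (1,1,1,1,1,1,1).

From H_k ≅ ker(∂_k) / im(∂_{k+1}) we obtain:

  H_0: rank C_0 − rank ∂_1 = 6 − 5 = 1, and the invariant factors of ∂_1 are all 1, so H_0 = Z.
  H_1: rank ker ∂_1 − rank ∂_2 = (12 − 5) − 7 = 0, and the invariant factors of ∂_2 are all 1, so H_1 = 0.
  H_2: rank ker ∂_2 − rank ∂_3 = (8 − 7) − 0 = 1, and there is no ∂_3, so H_2 = Z.

As a check, the Euler characteristic is 6 − 12 + 8 = 2, which agrees with 1 − 0 + 1 = 2.
(K is a triangulation of the 2-sphere S^2.)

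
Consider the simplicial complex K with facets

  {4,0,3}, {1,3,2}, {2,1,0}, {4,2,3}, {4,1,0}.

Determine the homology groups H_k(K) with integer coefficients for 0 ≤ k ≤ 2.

We work with the vertex ordering 0 < 1 < 2 < 3 < 4. The simplices of K, each written with vertices in increasing order, are:

  0-simplices (5): [0], [1], [2], [3], [4]
  1-simplices (10): [0,1], [0,2], [0,3], [0,4], [1,2], [1,3], [1,4], [2,3], [2,4], [3,4]
  2-simplices (5): [0,1,2], [0,1,4], [0,3,4], [1,2,3], [2,3,4]

Hence C_0 ≅ Z^5, C_1 ≅ Z^10, C_2 ≅ Z^5.

Boundary ∂_1: C_1 → C_0 maps an edge to its endpoints' difference, ∂[p,q] = q − p. For instance
  ∂[1,3] = [3] − [1].
The resulting 5×10 matrix has rank 4, and its Smith normal form has invariant factors (1,1,1,1).

The boundary map ∂_2: C_2 → C_1 maps a triangle to the signed sum of its edges. For instance
  ∂[0,3,4] = [3,4] − [0,4] + [0,3],
  ∂[0,1,4] = [1,4] − [0,4] + [0,1].
The 10×5 boundary matrix has rank 5 and Smith normal form diag(1,1,1,1,1).

Reading off H_k = ker ∂_k / im ∂_{k+1}:

  H_0: rank C_0 − rank ∂_1 = 5 − 4 = 1, and the invariant factors of ∂_1 are all 1, so H_0 = Z.
  H_1: rank ker ∂_1 − rank ∂_2 = (10 − 4) − 5 = 1, and the invariant factors of ∂_2 are all 1, so H_1 = Z.
  H_2: rank ker ∂_2 − rank ∂_3 = (5 − 5) − 0 = 0, and there is no ∂_3, so H_2 = 0.

As a check, the Euler characteristic is 5 − 10 + 5 = 0, which agrees with 1 − 1 + 0 = 0.
(K is a triangulation of the Möbius band.)

H_0 ≅ Z,  H_1 ≅ Z,  H_2 = 0.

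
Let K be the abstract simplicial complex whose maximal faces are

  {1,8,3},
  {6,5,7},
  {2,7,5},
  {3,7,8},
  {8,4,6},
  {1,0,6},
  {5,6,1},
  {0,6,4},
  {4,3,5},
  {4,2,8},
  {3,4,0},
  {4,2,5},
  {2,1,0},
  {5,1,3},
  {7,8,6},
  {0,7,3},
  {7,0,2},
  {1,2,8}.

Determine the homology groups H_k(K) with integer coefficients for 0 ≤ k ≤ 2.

H_0 ≅ Z,  H_1 ≅ Z^2,  H_2 ≅ Z.

We work with the vertex ordering 0 < 1 < 2 < 3 < 4 < 5 < 6 < 7 < 8. The simplices of K, each written with vertices in increasing order, are:

  0-simplices (9): [0], [1], [2], [3], [4], [5], [6], [7], [8]
  1-simplices (27): (27 of them)
  2-simplices (18): [0,1,2], [0,1,6], [0,2,7], [0,3,4], [0,3,7], [0,4,6], [1,2,8], [1,3,5], [1,3,8], [1,5,6], [2,4,5], [2,4,8], [2,5,7], [3,4,5], [3,7,8], [4,6,8], [5,6,7], [6,7,8]

Hence C_0 ≅ Z^9, C_1 ≅ Z^27, C_2 ≅ Z^18.

∂_1: C_1 → C_0 is given by ∂[p,q] = [q] − [p]. For instance
  ∂[3,5] = [5] − [3].
This gives a 9×27 integer matrix of rank 8; reducing to Smith normal form yields diagonal entries (1,1,1,1,1,1,1,1).

Boundary ∂_2: C_2 → C_1 sends each 2-simplex [p,q,r] to [q,r] − [p,r] + [p,q]. For instance
  ∂[0,3,4] = [3,4] − [0,4] + [0,3],
  ∂[2,4,8] = [4,8] − [2,8] + [2,4].
The 27×18 boundary matrix has rank 17 and Smith normal form diag(1,1,1,1,1,1,1,1,1,1,1,1,1,1,1,1,1).

Reading off H_k = ker ∂_k / im ∂_{k+1}:

  H_0: rank C_0 − rank ∂_1 = 9 − 8 = 1, and the invariant factors of ∂_1 are all 1, so H_0 = Z.
  H_1: rank ker ∂_1 − rank ∂_2 = (27 − 8) − 17 = 2, and the invariant factors of ∂_2 are all 1, so H_1 = Z^2.
  H_2: rank ker ∂_2 − rank ∂_3 = (18 − 17) − 0 = 1, and there is no ∂_3, so H_2 = Z.

As a check, the Euler characteristic is 9 − 27 + 18 = 0, which agrees with 1 − 2 + 1 = 0.
(K is a triangulation of the torus T^2.)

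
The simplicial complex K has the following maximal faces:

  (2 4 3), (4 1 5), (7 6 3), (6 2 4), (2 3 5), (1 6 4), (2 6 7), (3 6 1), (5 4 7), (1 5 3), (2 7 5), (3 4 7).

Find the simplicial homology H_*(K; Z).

H_0 ≅ Z,  H_1 ≅ Z/2,  H_2 = 0.

K has 7 vertices, 18 edges, 12 triangles.
rank ∂_0 = 0, rank ∂_1 = 6 ⇒ b_0 = 7 − 0 − 6 = 1; all invariant factors of ∂_1 are 1 so no torsion. So H_0 = Z.
rank ∂_1 = 6, rank ∂_2 = 12 ⇒ b_1 = 18 − 6 − 12 = 0; ∂_2 has invariant factor(s) [2] giving torsion. So H_1 = Z/2.
rank ∂_2 = 12, rank ∂_3 = 0 ⇒ b_2 = 12 − 12 − 0 = 0. So H_2 = 0.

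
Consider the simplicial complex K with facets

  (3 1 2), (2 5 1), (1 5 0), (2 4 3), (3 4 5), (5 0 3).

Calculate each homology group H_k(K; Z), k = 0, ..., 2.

H_0 ≅ Z,  H_1 ≅ Z,  H_2 = 0.

We work with the vertex ordering 0 < 1 < 2 < 3 < 4 < 5. The simplices of K, each written with vertices in increasing order, are:

  0-simplices (6): [0], [1], [2], [3], [4], [5]
  1-simplices (12): [0,1], [0,3], [0,5], [1,2], [1,3], [1,5], [2,3], [2,4], [2,5], [3,4], [3,5], [4,5]
  2-simplices (6): [0,1,5], [0,3,5], [1,2,3], [1,2,5], [2,3,4], [3,4,5]

giving chain groups C_0 ≅ Z^6, C_1 ≅ Z^12, C_2 ≅ Z^6.

Boundary ∂_1: C_1 → C_0 is given by ∂[p,q] = [q] − [p].
As a 6×12 matrix over Z this has rank 5, with invariant factors (1,1,1,1,1).

The boundary map ∂_2: C_2 → C_1 sends each 2-simplex [p,q,r] to [q,r] − [p,r] + [p,q]. For instance
  ∂[1,2,3] = [2,3] − [1,3] + [1,2],
  ∂[2,3,4] = [3,4] − [2,4] + [2,3].
The resulting 12×6 matrix has rank 6, and its Smith normal form has invariant factors (1,1,1,1,1,1).

Computing H_k = (kernel of ∂_k) / (image of ∂_{k+1}):

  H_0: rank C_0 − rank ∂_1 = 6 − 5 = 1, and the invariant factors of ∂_1 are all 1, so H_0 ≅ Z.
  H_1: rank ker ∂_1 − rank ∂_2 = (12 − 5) − 6 = 1, and the invariant factors of ∂_2 are all 1, so H_1 ≅ Z.
  H_2: rank ker ∂_2 − rank ∂_3 = (6 − 6) − 0 = 0, and there is no ∂_3, so H_2 ≅ 0.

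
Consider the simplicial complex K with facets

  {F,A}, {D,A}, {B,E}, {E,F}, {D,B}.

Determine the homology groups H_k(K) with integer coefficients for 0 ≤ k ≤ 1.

Fix the vertex order A < B < D < E < F and write every simplex with vertices in increasing order. Then dim K = 1 and the simplices of K are:

  0-simplices (5): A, B, D, E, F
  1-simplices (5): AD, AF, BD, BE, EF

giving chain groups C_0 ≅ Z^5, C_1 ≅ Z^5.

∂_1: C_1 → C_0 is given by ∂[p,q] = [q] − [p]. For instance
  ∂EF = F − E.
The 5×5 boundary matrix has rank 4 and Smith normal form diag(1,1,1,1).

Now H_k = ker ∂_k / im ∂_{k+1}, so:

  H_0: rank C_0 − rank ∂_1 = 5 − 4 = 1, and the invariant factors of ∂_1 are all 1, so H_0 ≅ Z.
  H_1: rank ker ∂_1 − rank ∂_2 = (5 − 4) − 0 = 1, and there is no ∂_2, so H_1 ≅ Z.

H_0 ≅ Z,  H_1 ≅ Z.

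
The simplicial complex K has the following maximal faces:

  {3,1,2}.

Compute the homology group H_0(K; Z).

Fix the vertex order 1 < 2 < 3 and write every simplex with vertices in increasing order. Then dim K = 2 and the simplices of K are:

  0-simplices (3): [1], [2], [3]
  1-simplices (3): [1,2], [1,3], [2,3]
  2-simplices (1): [1,2,3]

giving chain groups C_0 ≅ Z^3, C_1 ≅ Z^3, C_2 ≅ Z^1.

Boundary ∂_1: C_1 → C_0 sends each edge [p,q] (with p < q) to q − p. For instance
  ∂[1,3] = [3] − [1].
As a 3×3 matrix over Z this has rank 2, with invariant factors (1,1).

Boundary ∂_2: C_2 → C_1 maps a triangle to the signed sum of its edges. For instance
  ∂[1,2,3] = [2,3] − [1,3] + [1,2].
As a 3×1 matrix over Z this has rank 1, with invariant factors (1).

Now H_k = ker ∂_k / im ∂_{k+1}, so:

  H_0: rank C_0 − rank ∂_1 = 3 − 2 = 1, and the invariant factors of ∂_1 are all 1, so H_0 = Z.

H_0 ≅ Z.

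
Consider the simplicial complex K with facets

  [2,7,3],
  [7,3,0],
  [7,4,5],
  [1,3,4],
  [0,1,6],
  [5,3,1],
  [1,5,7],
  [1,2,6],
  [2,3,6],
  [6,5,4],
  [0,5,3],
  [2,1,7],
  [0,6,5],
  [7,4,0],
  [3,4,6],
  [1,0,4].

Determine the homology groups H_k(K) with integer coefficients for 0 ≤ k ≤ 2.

K has 8 vertices, 24 edges, 16 triangles.
rank ∂_0 = 0, rank ∂_1 = 7 ⇒ b_0 = 8 − 0 − 7 = 1; all invariant factors of ∂_1 are 1 so no torsion. So H_0 = Z.
rank ∂_1 = 7, rank ∂_2 = 15 ⇒ b_1 = 24 − 7 − 15 = 2; all invariant factors of ∂_2 are 1 so no torsion. So H_1 = Z^2.
rank ∂_2 = 15, rank ∂_3 = 0 ⇒ b_2 = 16 − 15 − 0 = 1. So H_2 = Z.

H_0 ≅ Z,  H_1 ≅ Z^2,  H_2 ≅ Z.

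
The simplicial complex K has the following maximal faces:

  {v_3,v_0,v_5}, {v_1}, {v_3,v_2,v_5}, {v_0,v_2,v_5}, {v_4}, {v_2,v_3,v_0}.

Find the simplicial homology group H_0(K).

Fix the vertex order v_0 < v_1 < v_2 < v_3 < v_4 < v_5 and write every simplex with vertices in increasing order. Then dim K = 2 and the simplices of K are:

  0-simplices (6): [v_0], [v_1], [v_2], [v_3], [v_4], [v_5]
  1-simplices (6): [v_0,v_2], [v_0,v_3], [v_0,v_5], [v_2,v_3], [v_2,v_5], [v_3,v_5]
  2-simplices (4): [v_0,v_2,v_3], [v_0,v_2,v_5], [v_0,v_3,v_5], [v_2,v_3,v_5]

giving chain groups C_0 ≅ Z^6, C_1 ≅ Z^6, C_2 ≅ Z^4.

∂_1: C_1 → C_0 is given by ∂[p,q] = [q] − [p]. For instance
  ∂[v_0,v_2] = [v_2] − [v_0].
The 6×6 boundary matrix has rank 3 and Smith normal form diag(1,1,1).

The boundary map ∂_2: C_2 → C_1 acts by ∂[p,q,r] = [q,r] − [p,r] + [p,q]. For instance
  ∂[v_0,v_3,v_5] = [v_3,v_5] − [v_0,v_5] + [v_0,v_3],
  ∂[v_0,v_2,v_3] = [v_2,v_3] − [v_0,v_3] + [v_0,v_2].
This gives a 6×4 integer matrix of rank 3; reducing to Smith normal form yields diagonal entries (1,1,1).

From H_k ≅ ker(∂_k) / im(∂_{k+1}) we obtain:

  H_0: rank C_0 − rank ∂_1 = 6 − 3 = 3, and the invariant factors of ∂_1 are all 1, so H_0 ≅ Z^3.

H_0 = Z^3.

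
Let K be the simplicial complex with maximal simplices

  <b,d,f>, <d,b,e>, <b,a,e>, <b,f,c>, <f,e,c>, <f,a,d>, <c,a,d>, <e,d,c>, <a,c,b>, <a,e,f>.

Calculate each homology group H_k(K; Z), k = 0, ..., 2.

Take the total order a < b < c < d < e < f on the vertex set. Then K (dimension 2) consists of the simplices:

  0-simplices (6): a, b, c, d, e, f
  1-simplices (15): ab, ac, ad, ae, af, bc, bd, be, bf, cd, ce, cf, de, df, ef
  2-simplices (10): abc, abe, acd, adf, aef, bcf, bde, bdf, cde, cef

Hence C_0 ≅ Z^6, C_1 ≅ Z^15, C_2 ≅ Z^10.

Boundary ∂_1: C_1 → C_0 maps an edge to its endpoints' difference, ∂[p,q] = q − p. For instance
  ∂be = e − b.
The resulting 6×15 matrix has rank 5, and its Smith normal form has invariant factors (1,1,1,1,1).

∂_2: C_2 → C_1 sends each 2-simplex [p,q,r] to [q,r] − [p,r] + [p,q]. For instance
  ∂bcf = cf − bf + bc,
  ∂bde = de − be + bd.
The 15×10 boundary matrix has rank 10 and Smith normal form diag(1,1,1,1,1,1,1,1,1,2).

Now H_k = ker ∂_k / im ∂_{k+1}, so:

  H_0: rank C_0 − rank ∂_1 = 6 − 5 = 1, and the invariant factors of ∂_1 are all 1, so H_0 = Z.
  H_1: rank ker ∂_1 − rank ∂_2 = (15 − 5) − 10 = 0, and ∂_2 has invariant factor 2 > 1, so H_1 = Z/2.
  H_2: rank ker ∂_2 − rank ∂_3 = (10 − 10) − 0 = 0, and there is no ∂_3, so H_2 = 0.

(K is a triangulation of the real projective plane RP^2.)

H_0 = Z,  H_1 = Z/2,  H_2 = 0.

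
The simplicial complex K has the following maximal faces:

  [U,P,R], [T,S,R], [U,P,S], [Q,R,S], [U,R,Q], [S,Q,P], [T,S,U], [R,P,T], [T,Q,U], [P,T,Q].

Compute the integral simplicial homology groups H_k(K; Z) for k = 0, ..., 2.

Take the total order P < Q < R < S < T < U on the vertex set. Then K (dimension 2) consists of the simplices:

  0-simplices (6): P, Q, R, S, T, U
  1-simplices (15): PQ, PR, PS, PT, PU, QR, QS, QT, QU, RS, RT, RU, ST, SU, TU
  2-simplices (10): PQS, PQT, PRT, PRU, PSU, QRS, QRU, QTU, RST, STU

so the chain groups are C_0 ≅ Z^6, C_1 ≅ Z^15, C_2 ≅ Z^10.

∂_1: C_1 → C_0 sends each edge [p,q] (with p < q) to q − p. For instance
  ∂PQ = Q − P.
This gives a 6×15 integer matrix of rank 5; reducing to Smith normal form yields diagonal entries (1,1,1,1,1).

The boundary map ∂_2: C_2 → C_1 maps a triangle to the signed sum of its edges. For instance
  ∂QTU = TU − QU + QT,
  ∂PQS = QS − PS + PQ.
This gives a 15×10 integer matrix of rank 10; reducing to Smith normal form yields diagonal entries (1,1,1,1,1,1,1,1,1,2).

From H_k ≅ ker(∂_k) / im(∂_{k+1}) we obtain:

  H_0: rank C_0 − rank ∂_1 = 6 − 5 = 1, and the invariant factors of ∂_1 are all 1, so H_0 ≅ Z.
  H_1: rank ker ∂_1 − rank ∂_2 = (15 − 5) − 10 = 0, and ∂_2 has invariant factor 2 > 1, so H_1 ≅ Z/2Z.
  H_2: rank ker ∂_2 − rank ∂_3 = (10 − 10) − 0 = 0, and there is no ∂_3, so H_2 ≅ 0.

(K is a triangulation of the real projective plane RP^2.)

H_0 ≅ Z,  H_1 ≅ Z/2Z,  H_2 = 0.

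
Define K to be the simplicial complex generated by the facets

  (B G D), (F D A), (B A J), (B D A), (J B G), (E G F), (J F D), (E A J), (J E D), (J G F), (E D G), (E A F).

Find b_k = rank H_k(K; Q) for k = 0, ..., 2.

b_0 = 1, b_1 = 0, b_2 = 0.

Fix the vertex order A < B < D < E < F < G < J and write every simplex with vertices in increasing order. Then dim K = 2 and the simplices of K are:

  0-simplices (7): A, B, D, E, F, G, J
  1-simplices (18): AB, AD, AE, AF, AJ, BD, BG, BJ, DE, DF, DG, DJ, EF, EG, EJ, FG, FJ, GJ
  2-simplices (12): ABD, ABJ, ADF, AEF, AEJ, BDG, BGJ, DEG, DEJ, DFJ, EFG, FGJ

giving chain groups C_0 ≅ Z^7, C_1 ≅ Z^18, C_2 ≅ Z^12.

Boundary ∂_1: C_1 → C_0 maps an edge to its endpoints' difference, ∂[p,q] = q − p.
The resulting 7×18 matrix has rank 6, and its Smith normal form has invariant factors (1,1,1,1,1,1).

∂_2: C_2 → C_1 acts by ∂[p,q,r] = [q,r] − [p,r] + [p,q]. For instance
  ∂FGJ = GJ − FJ + FG,
  ∂DEJ = EJ − DJ + DE.
This gives a 18×12 integer matrix of rank 12; reducing to Smith normal form yields diagonal entries (1,1,1,1,1,1,1,1,1,1,1,2).

Reading off H_k = ker ∂_k / im ∂_{k+1}:

  H_0: rank C_0 − rank ∂_1 = 7 − 6 = 1, and the invariant factors of ∂_1 are all 1, so H_0 ≅ Z.
  H_1: rank ker ∂_1 − rank ∂_2 = (18 − 6) − 12 = 0, and ∂_2 has invariant factor 2 > 1, so H_1 ≅ Z/2.
  H_2: rank ker ∂_2 − rank ∂_3 = (12 − 12) − 0 = 0, and there is no ∂_3, so H_2 ≅ 0.

As a check, the Euler characteristic is 7 − 18 + 12 = 1, which agrees with 1 − 0 + 0 = 1.

Hence the Betti numbers are b_0 = 1, b_1 = 0, b_2 = 0.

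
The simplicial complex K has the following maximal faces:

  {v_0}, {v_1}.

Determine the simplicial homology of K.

Fix the vertex order v_0 < v_1 and write every simplex with vertices in increasing order. Then dim K = 0 and the simplices of K are:

  0-simplices (2): [v_0], [v_1]

so the chain groups are C_0 ≅ Z^2.

Now H_k = ker ∂_k / im ∂_{k+1}, so:

  H_0: rank C_0 − rank ∂_1 = 2 − 0 = 2, and there is no ∂_1, so H_0 = Z^2.

H_0 ≅ Z^2.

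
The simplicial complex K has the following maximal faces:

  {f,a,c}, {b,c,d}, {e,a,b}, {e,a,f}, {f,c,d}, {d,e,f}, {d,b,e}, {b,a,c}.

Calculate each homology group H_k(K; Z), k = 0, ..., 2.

Order the vertices as a < b < c < d < e < f. Listing each simplex with vertices in this order, K has dimension 2 with simplices:

  0-simplices (6): a, b, c, d, e, f
  1-simplices (12): ab, ac, ae, af, bc, bd, be, cd, cf, de, df, ef
  2-simplices (8): abc, abe, acf, aef, bcd, bde, cdf, def

giving chain groups C_0 ≅ Z^6, C_1 ≅ Z^12, C_2 ≅ Z^8.

∂_1: C_1 → C_0 sends each edge [p,q] (with p < q) to q − p. For instance
  ∂de = e − d.
The resulting 6×12 matrix has rank 5, and its Smith normal form has invariant factors (1,1,1,1,1).

Boundary ∂_2: C_2 → C_1 maps a triangle to the signed sum of its edges. For instance
  ∂cdf = df − cf + cd,
  ∂acf = cf − af + ac.
This gives a 12×8 integer matrix of rank 7; reducing to Smith normal form yields diagonal entries (1,1,1,1,1,1,1).

From H_k ≅ ker(∂_k) / im(∂_{k+1}) we obtain:

  H_0: rank C_0 − rank ∂_1 = 6 − 5 = 1, and the invariant factors of ∂_1 are all 1, so H_0 = Z.
  H_1: rank ker ∂_1 − rank ∂_2 = (12 − 5) − 7 = 0, and the invariant factors of ∂_2 are all 1, so H_1 = 0.
  H_2: rank ker ∂_2 − rank ∂_3 = (8 − 7) − 0 = 1, and there is no ∂_3, so H_2 = Z.

As a check, the Euler characteristic is 6 − 12 + 8 = 2, which agrees with 1 − 0 + 1 = 2.

H_0 = Z,  H_1 = 0,  H_2 = Z.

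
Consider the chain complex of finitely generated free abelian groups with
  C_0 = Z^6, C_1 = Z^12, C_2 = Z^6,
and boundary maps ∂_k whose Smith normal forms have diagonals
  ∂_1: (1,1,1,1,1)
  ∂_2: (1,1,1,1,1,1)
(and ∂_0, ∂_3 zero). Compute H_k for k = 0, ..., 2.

H_0 ≅ Z,  H_1 ≅ Z,  H_2 = 0.

H_0: b_0 = 6 − 0 − 5 = 1; torsion from ∂_1 factors > 1: none. So H_0 ≅ Z.
H_1: b_1 = 12 − 5 − 6 = 1; torsion from ∂_2 factors > 1: none. So H_1 ≅ Z.
H_2: b_2 = 6 − 6 − 0 = 0; torsion from ∂_3 factors > 1: none. So H_2 ≅ 0.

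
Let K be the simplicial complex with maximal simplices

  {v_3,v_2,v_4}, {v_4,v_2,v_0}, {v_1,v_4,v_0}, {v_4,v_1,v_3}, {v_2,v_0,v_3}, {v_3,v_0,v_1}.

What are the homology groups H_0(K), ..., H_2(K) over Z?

H_0 = Z,  H_1 = 0,  H_2 = Z.

Order the vertices as v_0 < v_1 < v_2 < v_3 < v_4. Listing each simplex with vertices in this order, K has dimension 2 with simplices:

  0-simplices (5): [v_0], [v_1], [v_2], [v_3], [v_4]
  1-simplices (9): [v_0,v_1], [v_0,v_2], [v_0,v_3], [v_0,v_4], [v_1,v_3], [v_1,v_4], [v_2,v_3], [v_2,v_4], [v_3,v_4]
  2-simplices (6): [v_0,v_1,v_3], [v_0,v_1,v_4], [v_0,v_2,v_3], [v_0,v_2,v_4], [v_1,v_3,v_4], [v_2,v_3,v_4]

so the chain groups are C_0 ≅ Z^5, C_1 ≅ Z^9, C_2 ≅ Z^6.

∂_1: C_1 → C_0 sends each edge [p,q] (with p < q) to q − p.
This gives a 5×9 integer matrix of rank 4; reducing to Smith normal form yields diagonal entries (1,1,1,1).

Boundary ∂_2: C_2 → C_1 acts by ∂[p,q,r] = [q,r] − [p,r] + [p,q]. For instance
  ∂[v_0,v_2,v_3] = [v_2,v_3] − [v_0,v_3] + [v_0,v_2],
  ∂[v_0,v_2,v_4] = [v_2,v_4] − [v_0,v_4] + [v_0,v_2].
The 9×6 boundary matrix has rank 5 and Smith normal form diag(1,1,1,1,1).

Reading off H_k = ker ∂_k / im ∂_{k+1}:

  H_0: rank C_0 − rank ∂_1 = 5 − 4 = 1, and the invariant factors of ∂_1 are all 1, so H_0 ≅ Z.
  H_1: rank ker ∂_1 − rank ∂_2 = (9 − 4) − 5 = 0, and the invariant factors of ∂_2 are all 1, so H_1 ≅ 0.
  H_2: rank ker ∂_2 − rank ∂_3 = (6 − 5) − 0 = 1, and there is no ∂_3, so H_2 ≅ Z.

As a check, the Euler characteristic is 5 − 9 + 6 = 2, which agrees with 1 − 0 + 1 = 2.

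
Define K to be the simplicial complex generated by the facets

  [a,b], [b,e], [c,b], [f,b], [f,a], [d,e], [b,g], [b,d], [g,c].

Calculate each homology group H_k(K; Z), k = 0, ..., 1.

H_0 = Z,  H_1 = Z^3.

K has 7 vertices, 9 edges.
rank ∂_0 = 0, rank ∂_1 = 6 ⇒ b_0 = 7 − 0 − 6 = 1; all invariant factors of ∂_1 are 1 so no torsion. So H_0 ≅ Z.
rank ∂_1 = 6, rank ∂_2 = 0 ⇒ b_1 = 9 − 6 − 0 = 3. So H_1 ≅ Z^3.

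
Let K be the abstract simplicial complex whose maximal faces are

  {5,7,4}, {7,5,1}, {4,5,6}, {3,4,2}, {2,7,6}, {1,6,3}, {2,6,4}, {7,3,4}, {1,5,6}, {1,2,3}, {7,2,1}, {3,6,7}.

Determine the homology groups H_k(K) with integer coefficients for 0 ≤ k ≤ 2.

H_0 = Z,  H_1 = Z/2Z,  H_2 = 0.

We work with the vertex ordering 1 < 2 < 3 < 4 < 5 < 6 < 7. The simplices of K, each written with vertices in increasing order, are:

  0-simplices (7): [1], [2], [3], [4], [5], [6], [7]
  1-simplices (18): [1,2], [1,3], [1,5], [1,6], [1,7], [2,3], [2,4], [2,6], [2,7], [3,4], [3,6], [3,7], [4,5], [4,6], [4,7], [5,6], [5,7], [6,7]
  2-simplices (12): [1,2,3], [1,2,7], [1,3,6], [1,5,6], [1,5,7], [2,3,4], [2,4,6], [2,6,7], [3,4,7], [3,6,7], [4,5,6], [4,5,7]

Hence C_0 ≅ Z^7, C_1 ≅ Z^18, C_2 ≅ Z^12.

The boundary map ∂_1: C_1 → C_0 sends each edge [p,q] (with p < q) to q − p.
As a 7×18 matrix over Z this has rank 6, with invariant factors (1,1,1,1,1,1).

Boundary ∂_2: C_2 → C_1 acts by ∂[p,q,r] = [q,r] − [p,r] + [p,q]. For instance
  ∂[4,5,6] = [5,6] − [4,6] + [4,5],
  ∂[3,6,7] = [6,7] − [3,7] + [3,6].
This gives a 18×12 integer matrix of rank 12; reducing to Smith normal form yields diagonal entries (1,1,1,1,1,1,1,1,1,1,1,2).

Reading off H_k = ker ∂_k / im ∂_{k+1}:

  H_0: rank C_0 − rank ∂_1 = 7 − 6 = 1, and the invariant factors of ∂_1 are all 1, so H_0 ≅ Z.
  H_1: rank ker ∂_1 − rank ∂_2 = (18 − 6) − 12 = 0, and ∂_2 has invariant factor 2 > 1, so H_1 ≅ Z/2Z.
  H_2: rank ker ∂_2 − rank ∂_3 = (12 − 12) − 0 = 0, and there is no ∂_3, so H_2 ≅ 0.

As a check, the Euler characteristic is 7 − 18 + 12 = 1, which agrees with 1 − 0 + 0 = 1.
(K is a triangulation of the real projective plane RP^2.)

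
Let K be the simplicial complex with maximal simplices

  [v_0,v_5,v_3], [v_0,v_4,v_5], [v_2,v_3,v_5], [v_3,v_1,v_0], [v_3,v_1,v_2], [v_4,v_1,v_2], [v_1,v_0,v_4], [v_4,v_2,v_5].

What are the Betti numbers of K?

b_0 = 1, b_1 = 0, b_2 = 1.

Take the total order v_0 < v_1 < v_2 < v_3 < v_4 < v_5 on the vertex set. Then K (dimension 2) consists of the simplices:

  0-simplices (6): [v_0], [v_1], [v_2], [v_3], [v_4], [v_5]
  1-simplices (12): [v_0,v_1], [v_0,v_3], [v_0,v_4], [v_0,v_5], [v_1,v_2], [v_1,v_3], [v_1,v_4], [v_2,v_3], [v_2,v_4], [v_2,v_5], [v_3,v_5], [v_4,v_5]
  2-simplices (8): [v_0,v_1,v_3], [v_0,v_1,v_4], [v_0,v_3,v_5], [v_0,v_4,v_5], [v_1,v_2,v_3], [v_1,v_2,v_4], [v_2,v_3,v_5], [v_2,v_4,v_5]

Hence C_0 ≅ Z^6, C_1 ≅ Z^12, C_2 ≅ Z^8.

Boundary ∂_1: C_1 → C_0 maps an edge to its endpoints' difference, ∂[p,q] = q − p.
As a 6×12 matrix over Z this has rank 5, with invariant factors (1,1,1,1,1).

The boundary map ∂_2: C_2 → C_1 sends each 2-simplex [p,q,r] to [q,r] − [p,r] + [p,q]. For instance
  ∂[v_2,v_4,v_5] = [v_4,v_5] − [v_2,v_5] + [v_2,v_4],
  ∂[v_1,v_2,v_3] = [v_2,v_3] − [v_1,v_3] + [v_1,v_2].
The resulting 12×8 matrix has rank 7, and its Smith normal form has invariant factors (1,1,1,1,1,1,1).

From H_k ≅ ker(∂_k) / im(∂_{k+1}) we obtain:

  H_0: rank C_0 − rank ∂_1 = 6 − 5 = 1, and the invariant factors of ∂_1 are all 1, so H_0 ≅ Z.
  H_1: rank ker ∂_1 − rank ∂_2 = (12 − 5) − 7 = 0, and the invariant factors of ∂_2 are all 1, so H_1 ≅ 0.
  H_2: rank ker ∂_2 − rank ∂_3 = (8 − 7) − 0 = 1, and there is no ∂_3, so H_2 ≅ Z.

Hence the Betti numbers are b_0 = 1, b_1 = 0, b_2 = 1.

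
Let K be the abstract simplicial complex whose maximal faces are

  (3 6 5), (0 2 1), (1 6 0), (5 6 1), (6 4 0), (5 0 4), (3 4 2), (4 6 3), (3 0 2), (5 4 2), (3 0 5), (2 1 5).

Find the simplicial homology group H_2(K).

H_2 = 0.

Order the vertices as 0 < 1 < 2 < 3 < 4 < 5 < 6. Listing each simplex with vertices in this order, K has dimension 2 with simplices:

  0-simplices (7): [0], [1], [2], [3], [4], [5], [6]
  1-simplices (18): [0,1], [0,2], [0,3], [0,4], [0,5], [0,6], [1,2], [1,5], [1,6], [2,3], [2,4], [2,5], [3,4], [3,5], [3,6], [4,5], [4,6], [5,6]
  2-simplices (12): [0,1,2], [0,1,6], [0,2,3], [0,3,5], [0,4,5], [0,4,6], [1,2,5], [1,5,6], [2,3,4], [2,4,5], [3,4,6], [3,5,6]

giving chain groups C_0 ≅ Z^7, C_1 ≅ Z^18, C_2 ≅ Z^12.

Boundary ∂_1: C_1 → C_0 is given by ∂[p,q] = [q] − [p].
The 7×18 boundary matrix has rank 6 and Smith normal form diag(1,1,1,1,1,1).

∂_2: C_2 → C_1 maps a triangle to the signed sum of its edges. For instance
  ∂[2,4,5] = [4,5] − [2,5] + [2,4],
  ∂[0,4,5] = [4,5] − [0,5] + [0,4].
The 18×12 boundary matrix has rank 12 and Smith normal form diag(1,1,1,1,1,1,1,1,1,1,1,2).

From H_k ≅ ker(∂_k) / im(∂_{k+1}) we obtain:

  H_2: rank ker ∂_2 − rank ∂_3 = (12 − 12) − 0 = 0, and there is no ∂_3, so H_2 = 0.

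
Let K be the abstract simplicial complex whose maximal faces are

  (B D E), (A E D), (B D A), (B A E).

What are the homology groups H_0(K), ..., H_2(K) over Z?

We work with the vertex ordering A < B < D < E. The simplices of K, each written with vertices in increasing order, are:

  0-simplices (4): A, B, D, E
  1-simplices (6): AB, AD, AE, BD, BE, DE
  2-simplices (4): ABD, ABE, ADE, BDE

so the chain groups are C_0 ≅ Z^4, C_1 ≅ Z^6, C_2 ≅ Z^4.

Boundary ∂_1: C_1 → C_0 sends each edge [p,q] (with p < q) to q − p. For instance
  ∂BE = E − B.
As a 4×6 matrix over Z this has rank 3, with invariant factors (1,1,1).

The boundary map ∂_2: C_2 → C_1 maps a triangle to the signed sum of its edges. For instance
  ∂BDE = DE − BE + BD,
  ∂ABE = BE − AE + AB.
The resulting 6×4 matrix has rank 3, and its Smith normal form has invariant factors (1,1,1).

From H_k ≅ ker(∂_k) / im(∂_{k+1}) we obtain:

  H_0: rank C_0 − rank ∂_1 = 4 − 3 = 1, and the invariant factors of ∂_1 are all 1, so H_0 ≅ Z.
  H_1: rank ker ∂_1 − rank ∂_2 = (6 − 3) − 3 = 0, and the invariant factors of ∂_2 are all 1, so H_1 ≅ 0.
  H_2: rank ker ∂_2 − rank ∂_3 = (4 − 3) − 0 = 1, and there is no ∂_3, so H_2 ≅ Z.

H_0 = Z,  H_1 = 0,  H_2 = Z.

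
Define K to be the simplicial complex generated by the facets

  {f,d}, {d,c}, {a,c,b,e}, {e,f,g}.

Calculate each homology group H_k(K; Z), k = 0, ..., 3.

H_0 = Z,  H_1 = Z,  H_2 = 0,  H_3 = 0.

Fix the vertex order a < b < c < d < e < f < g and write every simplex with vertices in increasing order. Then dim K = 3 and the simplices of K are:

  0-simplices (7): a, b, c, d, e, f, g
  1-simplices (11): ab, ac, ae, bc, be, cd, ce, df, ef, eg, fg
  2-simplices (5): abc, abe, ace, bce, efg
  3-simplices (1): abce

so the chain groups are C_0 ≅ Z^7, C_1 ≅ Z^11, C_2 ≅ Z^5, C_3 ≅ Z^1.

Boundary ∂_1: C_1 → C_0 is given by ∂[p,q] = [q] − [p].
As a 7×11 matrix over Z this has rank 6, with invariant factors (1,1,1,1,1,1).

The boundary map ∂_2: C_2 → C_1 acts by ∂[p,q,r] = [q,r] − [p,r] + [p,q]. For instance
  ∂abc = bc − ac + ab,
  ∂abe = be − ae + ab.
As a 11×5 matrix over Z this has rank 4, with invariant factors (1,1,1,1).

Boundary ∂_3: C_3 → C_2 sends each 3-simplex σ to the alternating sum Σ_i (−1)^i (σ with its i-th vertex removed). For instance
  ∂abce = bce − ace + abe − abc.
The 5×1 boundary matrix has rank 1 and Smith normal form diag(1).

Reading off H_k = ker ∂_k / im ∂_{k+1}:

  H_0: rank C_0 − rank ∂_1 = 7 − 6 = 1, and the invariant factors of ∂_1 are all 1, so H_0 = Z.
  H_1: rank ker ∂_1 − rank ∂_2 = (11 − 6) − 4 = 1, and the invariant factors of ∂_2 are all 1, so H_1 = Z.
  H_2: rank ker ∂_2 − rank ∂_3 = (5 − 4) − 1 = 0, and the invariant factors of ∂_3 are all 1, so H_2 = 0.
  H_3: rank ker ∂_3 − rank ∂_4 = (1 − 1) − 0 = 0, and there is no ∂_4, so H_3 = 0.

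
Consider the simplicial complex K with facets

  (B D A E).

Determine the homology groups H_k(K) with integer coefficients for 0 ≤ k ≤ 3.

Take the total order A < B < D < E on the vertex set. Then K (dimension 3) consists of the simplices:

  0-simplices (4): A, B, D, E
  1-simplices (6): AB, AD, AE, BD, BE, DE
  2-simplices (4): ABD, ABE, ADE, BDE
  3-simplices (1): ABDE

giving chain groups C_0 ≅ Z^4, C_1 ≅ Z^6, C_2 ≅ Z^4, C_3 ≅ Z^1.

The boundary map ∂_1: C_1 → C_0 maps an edge to its endpoints' difference, ∂[p,q] = q − p.
As a 4×6 matrix over Z this has rank 3, with invariant factors (1,1,1).

The boundary map ∂_2: C_2 → C_1 maps a triangle to the signed sum of its edges. For instance
  ∂ADE = DE − AE + AD,
  ∂ABD = BD − AD + AB.
As a 6×4 matrix over Z this has rank 3, with invariant factors (1,1,1).

Boundary ∂_3: C_3 → C_2 sends each 3-simplex σ to the alternating sum Σ_i (−1)^i (σ with its i-th vertex removed). For instance
  ∂ABDE = BDE − ADE + ABE − ABD.
As a 4×1 matrix over Z this has rank 1, with invariant factors (1).

From H_k ≅ ker(∂_k) / im(∂_{k+1}) we obtain:

  H_0: rank C_0 − rank ∂_1 = 4 − 3 = 1, and the invariant factors of ∂_1 are all 1, so H_0 ≅ Z.
  H_1: rank ker ∂_1 − rank ∂_2 = (6 − 3) − 3 = 0, and the invariant factors of ∂_2 are all 1, so H_1 ≅ 0.
  H_2: rank ker ∂_2 − rank ∂_3 = (4 − 3) − 1 = 0, and the invariant factors of ∂_3 are all 1, so H_2 ≅ 0.
  H_3: rank ker ∂_3 − rank ∂_4 = (1 − 1) − 0 = 0, and there is no ∂_4, so H_3 ≅ 0.

H_0 = Z,  H_1 = 0,  H_2 = 0,  H_3 = 0.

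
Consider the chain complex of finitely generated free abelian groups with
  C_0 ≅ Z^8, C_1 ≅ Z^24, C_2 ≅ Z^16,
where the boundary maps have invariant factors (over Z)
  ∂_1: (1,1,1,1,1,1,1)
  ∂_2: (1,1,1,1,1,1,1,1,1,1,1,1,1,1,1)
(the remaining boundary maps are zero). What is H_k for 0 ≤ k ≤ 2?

H_0 = Z,  H_1 = Z^2,  H_2 = Z.

H_0: b_0 = 8 − 0 − 7 = 1; torsion from ∂_1 factors > 1: none. So H_0 = Z.
H_1: b_1 = 24 − 7 − 15 = 2; torsion from ∂_2 factors > 1: none. So H_1 = Z^2.
H_2: b_2 = 16 − 15 − 0 = 1; torsion from ∂_3 factors > 1: none. So H_2 = Z.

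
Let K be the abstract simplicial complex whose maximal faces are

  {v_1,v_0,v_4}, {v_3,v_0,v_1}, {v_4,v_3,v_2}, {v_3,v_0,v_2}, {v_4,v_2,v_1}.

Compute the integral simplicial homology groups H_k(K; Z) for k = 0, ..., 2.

H_0 ≅ Z,  H_1 ≅ Z,  H_2 = 0.

K has 5 vertices, 10 edges, 5 triangles.
rank ∂_0 = 0, rank ∂_1 = 4 ⇒ b_0 = 5 − 0 − 4 = 1; all invariant factors of ∂_1 are 1 so no torsion. So H_0 ≅ Z.
rank ∂_1 = 4, rank ∂_2 = 5 ⇒ b_1 = 10 − 4 − 5 = 1; all invariant factors of ∂_2 are 1 so no torsion. So H_1 ≅ Z.
rank ∂_2 = 5, rank ∂_3 = 0 ⇒ b_2 = 5 − 5 − 0 = 0. So H_2 ≅ 0.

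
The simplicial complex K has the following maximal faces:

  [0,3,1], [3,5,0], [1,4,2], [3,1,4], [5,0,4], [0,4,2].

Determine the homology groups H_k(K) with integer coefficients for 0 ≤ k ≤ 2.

H_0 ≅ Z,  H_1 ≅ Z,  H_2 = 0.

K has 6 vertices, 12 edges, 6 triangles.
rank ∂_0 = 0, rank ∂_1 = 5 ⇒ b_0 = 6 − 0 − 5 = 1; all invariant factors of ∂_1 are 1 so no torsion. So H_0 ≅ Z.
rank ∂_1 = 5, rank ∂_2 = 6 ⇒ b_1 = 12 − 5 − 6 = 1; all invariant factors of ∂_2 are 1 so no torsion. So H_1 ≅ Z.
rank ∂_2 = 6, rank ∂_3 = 0 ⇒ b_2 = 6 − 6 − 0 = 0. So H_2 ≅ 0.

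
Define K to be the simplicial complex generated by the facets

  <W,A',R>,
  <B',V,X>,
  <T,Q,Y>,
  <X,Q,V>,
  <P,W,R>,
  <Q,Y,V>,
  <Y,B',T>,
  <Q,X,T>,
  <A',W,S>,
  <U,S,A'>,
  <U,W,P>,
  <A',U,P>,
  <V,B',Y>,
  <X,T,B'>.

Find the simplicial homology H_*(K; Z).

Take the total order P < Q < R < S < T < U < V < W < X < Y < A' < B' on the vertex set. Then K (dimension 2) consists of the simplices:

  0-simplices (12): [P], [Q], [R], [S], [T], [U], [V], [W], [X], [Y], [A'], [B']
  1-simplices (24): (24 of them)
  2-simplices (14): [P,R,W], [P,U,W], [P,U,A'], [Q,T,X], [Q,T,Y], [Q,V,X], [Q,V,Y], [R,W,A'], [S,U,A'], [S,W,A'], [T,X,B'], [T,Y,B'], [V,X,B'], [V,Y,B']

so the chain groups are C_0 ≅ Z^12, C_1 ≅ Z^24, C_2 ≅ Z^14.

Boundary ∂_1: C_1 → C_0 sends each edge [p,q] (with p < q) to q − p.
The 12×24 boundary matrix has rank 10 and Smith normal form diag(1,1,1,1,1,1,1,1,1,1).

The boundary map ∂_2: C_2 → C_1 maps a triangle to the signed sum of its edges. For instance
  ∂[Q,V,X] = [V,X] − [Q,X] + [Q,V],
  ∂[S,W,A'] = [W,A'] − [S,A'] + [S,W].
The 24×14 boundary matrix has rank 13 and Smith normal form diag(1,1,1,1,1,1,1,1,1,1,1,1,1).

From H_k ≅ ker(∂_k) / im(∂_{k+1}) we obtain:

  H_0: rank C_0 − rank ∂_1 = 12 − 10 = 2, and the invariant factors of ∂_1 are all 1, so H_0 = Z^2.
  H_1: rank ker ∂_1 − rank ∂_2 = (24 − 10) − 13 = 1, and the invariant factors of ∂_2 are all 1, so H_1 = Z.
  H_2: rank ker ∂_2 − rank ∂_3 = (14 − 13) − 0 = 1, and there is no ∂_3, so H_2 = Z.

As a check, the Euler characteristic is 12 − 24 + 14 = 2, which agrees with 2 − 1 + 1 = 2.

H_0 ≅ Z^2,  H_1 ≅ Z,  H_2 ≅ Z.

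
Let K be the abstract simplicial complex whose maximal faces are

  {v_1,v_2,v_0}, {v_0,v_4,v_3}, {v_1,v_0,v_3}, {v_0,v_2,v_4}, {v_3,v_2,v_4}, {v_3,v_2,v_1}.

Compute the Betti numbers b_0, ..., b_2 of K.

Fix the vertex order v_0 < v_1 < v_2 < v_3 < v_4 and write every simplex with vertices in increasing order. Then dim K = 2 and the simplices of K are:

  0-simplices (5): [v_0], [v_1], [v_2], [v_3], [v_4]
  1-simplices (9): [v_0,v_1], [v_0,v_2], [v_0,v_3], [v_0,v_4], [v_1,v_2], [v_1,v_3], [v_2,v_3], [v_2,v_4], [v_3,v_4]
  2-simplices (6): [v_0,v_1,v_2], [v_0,v_1,v_3], [v_0,v_2,v_4], [v_0,v_3,v_4], [v_1,v_2,v_3], [v_2,v_3,v_4]

giving chain groups C_0 ≅ Z^5, C_1 ≅ Z^9, C_2 ≅ Z^6.

The boundary map ∂_1: C_1 → C_0 maps an edge to its endpoints' difference, ∂[p,q] = q − p. For instance
  ∂[v_1,v_3] = [v_3] − [v_1].
The resulting 5×9 matrix has rank 4, and its Smith normal form has invariant factors (1,1,1,1).

Boundary ∂_2: C_2 → C_1 sends each 2-simplex [p,q,r] to [q,r] − [p,r] + [p,q]. For instance
  ∂[v_0,v_1,v_2] = [v_1,v_2] − [v_0,v_2] + [v_0,v_1],
  ∂[v_1,v_2,v_3] = [v_2,v_3] − [v_1,v_3] + [v_1,v_2].
The resulting 9×6 matrix has rank 5, and its Smith normal form has invariant factors (1,1,1,1,1).

Computing H_k = (kernel of ∂_k) / (image of ∂_{k+1}):

  H_0: rank C_0 − rank ∂_1 = 5 − 4 = 1, and the invariant factors of ∂_1 are all 1, so H_0 = Z.
  H_1: rank ker ∂_1 − rank ∂_2 = (9 − 4) − 5 = 0, and the invariant factors of ∂_2 are all 1, so H_1 = 0.
  H_2: rank ker ∂_2 − rank ∂_3 = (6 − 5) − 0 = 1, and there is no ∂_3, so H_2 = Z.

Hence the Betti numbers are b_0 = 1, b_1 = 0, b_2 = 1.

b_0 = 1, b_1 = 0, b_2 = 1.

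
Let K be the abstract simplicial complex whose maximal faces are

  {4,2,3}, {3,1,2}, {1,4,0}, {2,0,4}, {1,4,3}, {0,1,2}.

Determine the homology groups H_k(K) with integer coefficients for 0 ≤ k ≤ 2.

H_0 ≅ Z,  H_1 = 0,  H_2 ≅ Z.

Order the vertices as 0 < 1 < 2 < 3 < 4. Listing each simplex with vertices in this order, K has dimension 2 with simplices:

  0-simplices (5): [0], [1], [2], [3], [4]
  1-simplices (9): [0,1], [0,2], [0,4], [1,2], [1,3], [1,4], [2,3], [2,4], [3,4]
  2-simplices (6): [0,1,2], [0,1,4], [0,2,4], [1,2,3], [1,3,4], [2,3,4]

so the chain groups are C_0 ≅ Z^5, C_1 ≅ Z^9, C_2 ≅ Z^6.

∂_1: C_1 → C_0 maps an edge to its endpoints' difference, ∂[p,q] = q − p.
As a 5×9 matrix over Z this has rank 4, with invariant factors (1,1,1,1).

The boundary map ∂_2: C_2 → C_1 acts by ∂[p,q,r] = [q,r] − [p,r] + [p,q]. For instance
  ∂[0,1,4] = [1,4] − [0,4] + [0,1],
  ∂[1,3,4] = [3,4] − [1,4] + [1,3].
The resulting 9×6 matrix has rank 5, and its Smith normal form has invariant factors (1,1,1,1,1).

Reading off H_k = ker ∂_k / im ∂_{k+1}:

  H_0: rank C_0 − rank ∂_1 = 5 − 4 = 1, and the invariant factors of ∂_1 are all 1, so H_0 = Z.
  H_1: rank ker ∂_1 − rank ∂_2 = (9 − 4) − 5 = 0, and the invariant factors of ∂_2 are all 1, so H_1 = 0.
  H_2: rank ker ∂_2 − rank ∂_3 = (6 − 5) − 0 = 1, and there is no ∂_3, so H_2 = Z.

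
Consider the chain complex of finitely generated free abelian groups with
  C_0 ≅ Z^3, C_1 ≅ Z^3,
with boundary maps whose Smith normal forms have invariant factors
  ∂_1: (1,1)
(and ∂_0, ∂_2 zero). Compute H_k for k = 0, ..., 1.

H_0: b_0 = 3 − 0 − 2 = 1; torsion from ∂_1 factors > 1: none. So H_0 ≅ Z.
H_1: b_1 = 3 − 2 − 0 = 1; torsion from ∂_2 factors > 1: none. So H_1 ≅ Z.

H_0 ≅ Z,  H_1 ≅ Z.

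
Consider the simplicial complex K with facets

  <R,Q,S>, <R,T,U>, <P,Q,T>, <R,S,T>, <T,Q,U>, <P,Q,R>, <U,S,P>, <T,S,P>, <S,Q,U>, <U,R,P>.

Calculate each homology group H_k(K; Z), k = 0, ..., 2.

Order the vertices as P < Q < R < S < T < U. Listing each simplex with vertices in this order, K has dimension 2 with simplices:

  0-simplices (6): P, Q, R, S, T, U
  1-simplices (15): PQ, PR, PS, PT, PU, QR, QS, QT, QU, RS, RT, RU, ST, SU, TU
  2-simplices (10): PQR, PQT, PRU, PST, PSU, QRS, QSU, QTU, RST, RTU

Hence C_0 ≅ Z^6, C_1 ≅ Z^15, C_2 ≅ Z^10.

∂_1: C_1 → C_0 is given by ∂[p,q] = [q] − [p]. For instance
  ∂QS = S − Q.
The resulting 6×15 matrix has rank 5, and its Smith normal form has invariant factors (1,1,1,1,1).

The boundary map ∂_2: C_2 → C_1 acts by ∂[p,q,r] = [q,r] − [p,r] + [p,q]. For instance
  ∂QSU = SU − QU + QS,
  ∂PRU = RU − PU + PR.
As a 15×10 matrix over Z this has rank 10, with invariant factors (1,1,1,1,1,1,1,1,1,2).

Now H_k = ker ∂_k / im ∂_{k+1}, so:

  H_0: rank C_0 − rank ∂_1 = 6 − 5 = 1, and the invariant factors of ∂_1 are all 1, so H_0 ≅ Z.
  H_1: rank ker ∂_1 − rank ∂_2 = (15 − 5) − 10 = 0, and ∂_2 has invariant factor 2 > 1, so H_1 ≅ Z/2Z.
  H_2: rank ker ∂_2 − rank ∂_3 = (10 − 10) − 0 = 0, and there is no ∂_3, so H_2 ≅ 0.

H_0 = Z,  H_1 = Z/2Z,  H_2 = 0.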